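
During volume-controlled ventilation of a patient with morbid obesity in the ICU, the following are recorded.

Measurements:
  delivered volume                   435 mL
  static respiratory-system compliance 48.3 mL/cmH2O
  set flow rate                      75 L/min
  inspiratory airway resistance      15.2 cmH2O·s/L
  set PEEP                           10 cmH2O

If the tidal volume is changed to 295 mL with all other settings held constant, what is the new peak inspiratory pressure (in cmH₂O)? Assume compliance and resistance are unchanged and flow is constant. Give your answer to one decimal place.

Flow: 75 L/min ÷ 60 = 1.25 L/s.
PIP = Vt/C + R·V̇ + PEEP (constant-flow equation of motion).
Only the elastic term changes: ΔPIP = ΔVt / C = (295 − 435) / 48.3 = -2.899 cmH2O.
Original PIP = 435/48.3 + 15.2×1.25 + 10 = 38.006 cmH2O; new PIP = 38.006 + (-2.899) = 35.107 cmH2O.

35.1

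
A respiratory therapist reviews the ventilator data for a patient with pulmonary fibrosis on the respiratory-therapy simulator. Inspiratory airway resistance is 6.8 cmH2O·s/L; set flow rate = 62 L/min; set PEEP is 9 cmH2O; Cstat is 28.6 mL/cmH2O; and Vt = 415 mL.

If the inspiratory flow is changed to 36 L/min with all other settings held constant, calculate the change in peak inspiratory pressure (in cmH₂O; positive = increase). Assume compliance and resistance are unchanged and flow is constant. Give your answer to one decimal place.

Flow: 62 L/min ÷ 60 = 1.0333 L/s.
New flow: 36 L/min ÷ 60 = 0.6 L/s.
PIP = Vt/C + R·V̇ + PEEP (constant-flow equation of motion).
Only the resistive term changes: ΔPIP = R × ΔV̇ = 6.8 × (0.6 − 1.0333) = 6.8 × -0.4333 = -2.946 cmH2O.

-2.9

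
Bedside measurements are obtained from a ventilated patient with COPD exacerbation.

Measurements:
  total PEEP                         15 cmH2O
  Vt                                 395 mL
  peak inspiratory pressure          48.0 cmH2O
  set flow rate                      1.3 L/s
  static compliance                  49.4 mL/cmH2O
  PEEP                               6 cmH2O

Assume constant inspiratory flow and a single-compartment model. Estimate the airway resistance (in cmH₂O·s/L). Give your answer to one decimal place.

19.2

Total PEEP = 15 cmH2O (set 6 + intrinsic 9); this is the baseline alveolar pressure.
Equation of motion (constant flow): PIP = Vt/C + R·V̇ + PEEP.
R·V̇ = PIP − Vt/C − PEEP = 48.0 − 395/49.4 − 15 = 48.0 − 7.996 − 15 = 25.004 cmH2O.
R = 25.004 / 1.3 = 19.234 cmH2O·s/L.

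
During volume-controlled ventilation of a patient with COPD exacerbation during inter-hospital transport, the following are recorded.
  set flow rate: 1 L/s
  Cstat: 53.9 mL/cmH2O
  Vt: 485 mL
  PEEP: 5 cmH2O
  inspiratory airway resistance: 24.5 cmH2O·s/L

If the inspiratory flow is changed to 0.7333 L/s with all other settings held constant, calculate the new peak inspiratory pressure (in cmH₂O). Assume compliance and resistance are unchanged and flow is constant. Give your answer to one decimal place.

32.0

PIP = Vt/C + R·V̇ + PEEP (constant-flow equation of motion).
Only the resistive term changes: ΔPIP = R × ΔV̇ = 24.5 × (0.7333 − 1) = 24.5 × -0.2667 = -6.534 cmH2O.
Original PIP = 485/53.9 + 24.5×1 + 5 = 38.498 cmH2O; new PIP = 38.498 + (-6.534) = 31.964 cmH2O.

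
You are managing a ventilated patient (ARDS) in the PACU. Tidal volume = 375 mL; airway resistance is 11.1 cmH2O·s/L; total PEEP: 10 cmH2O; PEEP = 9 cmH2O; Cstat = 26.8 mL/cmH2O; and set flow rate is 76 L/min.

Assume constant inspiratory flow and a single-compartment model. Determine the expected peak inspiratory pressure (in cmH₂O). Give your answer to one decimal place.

Flow: 76 L/min ÷ 60 = 1.2667 L/s.
Total PEEP = 10 cmH2O (set 9 + intrinsic 1); this is the baseline alveolar pressure.
Equation of motion (constant flow): PIP = Vt/C + R·V̇ + PEEP.
PIP = 375/26.8 + 11.1×1.2667 + 10 = 13.993 + 14.06 + 10 = 38.053 cmH2O.

38.1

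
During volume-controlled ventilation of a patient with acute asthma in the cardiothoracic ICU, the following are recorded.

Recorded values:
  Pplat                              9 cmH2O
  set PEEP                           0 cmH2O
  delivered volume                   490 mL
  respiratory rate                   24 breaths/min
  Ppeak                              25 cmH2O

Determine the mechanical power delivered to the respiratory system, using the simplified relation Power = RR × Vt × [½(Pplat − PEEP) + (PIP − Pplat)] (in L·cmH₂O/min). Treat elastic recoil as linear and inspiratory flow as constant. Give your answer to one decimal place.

Per-breath work = Vt × [½(Pplat−PEEP) + (PIP−Pplat)] = 0.490 × [0.5×9.0 + 16.0] = 0.490 × 20.5 = 10.045 L·cmH2O.
Power = 24 × 10.045 = 241.08 L·cmH2O/min.

241.1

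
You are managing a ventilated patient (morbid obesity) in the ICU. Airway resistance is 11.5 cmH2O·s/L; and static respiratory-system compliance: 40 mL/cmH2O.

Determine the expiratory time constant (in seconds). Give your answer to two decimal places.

0.46

τ = R × C = 11.5 × 40 mL/cmH2O = 11.5 × 0.040 L/cmH2O = 0.46 s.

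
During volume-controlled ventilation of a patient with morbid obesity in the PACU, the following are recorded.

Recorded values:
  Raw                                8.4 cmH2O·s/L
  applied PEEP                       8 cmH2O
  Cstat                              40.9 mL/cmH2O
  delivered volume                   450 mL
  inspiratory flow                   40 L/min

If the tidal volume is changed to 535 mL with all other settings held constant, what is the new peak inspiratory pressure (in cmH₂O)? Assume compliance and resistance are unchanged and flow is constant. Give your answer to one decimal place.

26.7

Flow: 40 L/min ÷ 60 = 0.6667 L/s.
PIP = Vt/C + R·V̇ + PEEP (constant-flow equation of motion).
Only the elastic term changes: ΔPIP = ΔVt / C = (535 − 450) / 40.9 = 2.078 cmH2O.
Original PIP = 450/40.9 + 8.4×0.6667 + 8 = 24.603 cmH2O; new PIP = 24.603 + (2.078) = 26.681 cmH2O.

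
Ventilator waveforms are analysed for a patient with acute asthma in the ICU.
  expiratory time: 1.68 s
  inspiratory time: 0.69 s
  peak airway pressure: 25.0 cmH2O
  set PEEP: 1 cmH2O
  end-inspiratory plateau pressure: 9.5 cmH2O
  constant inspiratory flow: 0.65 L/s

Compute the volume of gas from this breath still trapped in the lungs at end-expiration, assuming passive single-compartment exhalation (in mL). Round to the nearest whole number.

118

Vt = flow × Ti = 0.65 L/s × 0.69 s × 1000 mL/L = 448.5 mL.
R = (PIP − Pplat)/V̇ = (25.0 − 9.5) / 0.65 = 15.5/0.65 = 23.846 cmH2O·s/L.
C = Vt/(Pplat − PEEP) = 448.5 / (9.5 − 1) = 448.5/8.5 = 52.765 mL/cmH2O.
τ = R × C = 23.846 × 0.05277 L/cmH2O = 1.258 s.
Fraction remaining = e^(−Te/τ) = e^(−1.68/1.258) = 0.263.
Trapped volume = 448.5 × 0.263 = 117.96 mL.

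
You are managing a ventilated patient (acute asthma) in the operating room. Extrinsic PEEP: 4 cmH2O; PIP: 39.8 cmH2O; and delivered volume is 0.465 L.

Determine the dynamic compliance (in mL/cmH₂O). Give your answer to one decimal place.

13.0

Dynamic compliance = Vt / (PIP − PEEP) = 465 / (39.8 − 4) = 465 / 35.8 = 12.989 mL/cmH2O.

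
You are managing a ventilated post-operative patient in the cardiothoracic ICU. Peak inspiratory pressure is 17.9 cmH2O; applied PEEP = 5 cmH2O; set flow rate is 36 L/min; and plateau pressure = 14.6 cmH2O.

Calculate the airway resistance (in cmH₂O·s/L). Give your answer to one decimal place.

5.5

Flow: 36 L/min ÷ 60 = 0.6 L/s.
Raw = (PIP − Pplat) / flow = (17.9 − 14.6) / 0.6 = 3.3 / 0.6 = 5.5 cmH2O·s/L.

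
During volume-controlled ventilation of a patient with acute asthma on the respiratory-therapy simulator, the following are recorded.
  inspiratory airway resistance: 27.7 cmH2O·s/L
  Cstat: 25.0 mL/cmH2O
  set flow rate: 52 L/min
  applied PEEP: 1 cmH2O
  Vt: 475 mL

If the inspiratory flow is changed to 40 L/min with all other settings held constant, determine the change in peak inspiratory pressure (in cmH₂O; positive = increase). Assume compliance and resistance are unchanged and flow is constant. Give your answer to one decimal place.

-5.5

Flow: 52 L/min ÷ 60 = 0.8667 L/s.
New flow: 40 L/min ÷ 60 = 0.6667 L/s.
PIP = Vt/C + R·V̇ + PEEP (constant-flow equation of motion).
Only the resistive term changes: ΔPIP = R × ΔV̇ = 27.7 × (0.6667 − 0.8667) = 27.7 × -0.2 = -5.54 cmH2O.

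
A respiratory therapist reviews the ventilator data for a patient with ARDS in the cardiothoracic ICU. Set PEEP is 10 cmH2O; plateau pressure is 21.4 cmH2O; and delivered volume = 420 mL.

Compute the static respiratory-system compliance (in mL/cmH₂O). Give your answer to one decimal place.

36.8

Cstat = Vt / (Pplat − PEEP) = 420 / (21.4 − 10) = 420 / 11.4 = 36.842 mL/cmH2O.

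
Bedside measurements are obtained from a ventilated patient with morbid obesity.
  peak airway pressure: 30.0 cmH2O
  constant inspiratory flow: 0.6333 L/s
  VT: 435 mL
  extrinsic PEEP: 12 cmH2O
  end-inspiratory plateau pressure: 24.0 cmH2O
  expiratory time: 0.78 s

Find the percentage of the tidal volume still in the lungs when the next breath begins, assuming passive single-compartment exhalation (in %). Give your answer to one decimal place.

R = (PIP − Pplat)/V̇ = (30.0 − 24.0) / 0.6333 = 6.0/0.6333 = 9.474 cmH2O·s/L.
C = Vt/(Pplat − PEEP) = 435.0 / (24.0 − 12) = 435.0/12.0 = 36.25 mL/cmH2O.
τ = R × C = 9.474 × 0.03625 L/cmH2O = 0.3434 s.
Fraction remaining at end-expiration = e^(−Te/τ) = e^(−0.78/0.3434) = 0.1032 → 10.32%.

10.3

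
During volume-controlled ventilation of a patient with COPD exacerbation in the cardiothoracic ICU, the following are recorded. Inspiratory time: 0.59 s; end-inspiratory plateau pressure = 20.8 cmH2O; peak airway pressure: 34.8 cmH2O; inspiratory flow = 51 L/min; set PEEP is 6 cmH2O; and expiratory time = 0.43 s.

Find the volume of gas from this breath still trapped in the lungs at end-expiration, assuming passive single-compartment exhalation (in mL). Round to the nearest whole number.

232

Flow: 51 L/min ÷ 60 = 0.85 L/s.
Vt = flow × Ti = 0.85 L/s × 0.59 s × 1000 mL/L = 501.5 mL.
R = (PIP − Pplat)/V̇ = (34.8 − 20.8) / 0.85 = 14.0/0.85 = 16.471 cmH2O·s/L.
C = Vt/(Pplat − PEEP) = 501.5 / (20.8 − 6) = 501.5/14.8 = 33.885 mL/cmH2O.
τ = R × C = 16.471 × 0.03389 L/cmH2O = 0.5582 s.
Fraction remaining = e^(−Te/τ) = e^(−0.43/0.5582) = 0.4629.
Trapped volume = 501.5 × 0.4629 = 232.14 mL.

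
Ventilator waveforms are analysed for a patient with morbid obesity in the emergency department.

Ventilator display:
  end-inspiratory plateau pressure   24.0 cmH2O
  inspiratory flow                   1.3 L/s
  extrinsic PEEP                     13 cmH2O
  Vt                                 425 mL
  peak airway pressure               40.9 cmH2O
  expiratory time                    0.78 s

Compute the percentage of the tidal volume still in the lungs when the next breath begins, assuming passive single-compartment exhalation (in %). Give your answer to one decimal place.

R = (PIP − Pplat)/V̇ = (40.9 − 24.0) / 1.3 = 16.9/1.3 = 13.0 cmH2O·s/L.
C = Vt/(Pplat − PEEP) = 425.0 / (24.0 − 13) = 425.0/11.0 = 38.636 mL/cmH2O.
τ = R × C = 13.0 × 0.03864 L/cmH2O = 0.5023 s.
Fraction remaining at end-expiration = e^(−Te/τ) = e^(−0.78/0.5023) = 0.2116 → 21.16%.

21.2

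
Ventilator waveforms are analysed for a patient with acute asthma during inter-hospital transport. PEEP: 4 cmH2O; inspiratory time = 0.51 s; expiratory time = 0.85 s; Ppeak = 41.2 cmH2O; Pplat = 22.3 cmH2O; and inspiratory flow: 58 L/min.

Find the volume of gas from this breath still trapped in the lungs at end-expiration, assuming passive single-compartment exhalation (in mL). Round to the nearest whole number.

98

Flow: 58 L/min ÷ 60 = 0.9667 L/s.
Vt = flow × Ti = 0.9667 L/s × 0.51 s × 1000 mL/L = 493.02 mL.
R = (PIP − Pplat)/V̇ = (41.2 − 22.3) / 0.9667 = 18.9/0.9667 = 19.551 cmH2O·s/L.
C = Vt/(Pplat − PEEP) = 493.02 / (22.3 − 4) = 493.02/18.3 = 26.941 mL/cmH2O.
τ = R × C = 19.551 × 0.02694 L/cmH2O = 0.5267 s.
Fraction remaining = e^(−Te/τ) = e^(−0.85/0.5267) = 0.1991.
Trapped volume = 493.02 × 0.1991 = 98.16 mL.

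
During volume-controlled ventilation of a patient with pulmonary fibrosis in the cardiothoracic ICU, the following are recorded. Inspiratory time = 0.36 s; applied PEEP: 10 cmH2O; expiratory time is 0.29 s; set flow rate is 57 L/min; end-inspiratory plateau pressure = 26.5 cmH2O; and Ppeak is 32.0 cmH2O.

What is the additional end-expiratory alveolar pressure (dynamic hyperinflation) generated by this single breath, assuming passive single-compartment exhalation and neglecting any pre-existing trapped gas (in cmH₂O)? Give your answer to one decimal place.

Flow: 57 L/min ÷ 60 = 0.95 L/s.
Vt = flow × Ti = 0.95 L/s × 0.36 s × 1000 mL/L = 342.0 mL.
R = (PIP − Pplat)/V̇ = (32.0 − 26.5) / 0.95 = 5.5/0.95 = 5.789 cmH2O·s/L.
C = Vt/(Pplat − PEEP) = 342.0 / (26.5 − 10) = 342.0/16.5 = 20.727 mL/cmH2O.
τ = R × C = 5.789 × 0.02073 L/cmH2O = 0.12 s.
Fraction remaining = e^(−Te/τ) = e^(−0.29/0.12) = 0.08922; trapped volume = 342.0 × 0.08922 = 30.513 mL.
Additional alveolar pressure from trapping ≈ V_trapped / C = 30.513 / 20.727 = 1.472 cmH2O.

1.5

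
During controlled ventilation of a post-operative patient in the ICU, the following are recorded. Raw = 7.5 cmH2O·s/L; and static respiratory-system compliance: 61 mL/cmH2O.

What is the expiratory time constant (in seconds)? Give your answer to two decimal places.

0.46

τ = R × C = 7.5 × 61 mL/cmH2O = 7.5 × 0.061 L/cmH2O = 0.4575 s.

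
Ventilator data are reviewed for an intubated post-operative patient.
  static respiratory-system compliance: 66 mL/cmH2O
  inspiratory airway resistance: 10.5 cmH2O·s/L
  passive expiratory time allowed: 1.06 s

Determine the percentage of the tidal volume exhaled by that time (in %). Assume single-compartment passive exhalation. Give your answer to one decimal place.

78.3

τ = R × C = 10.5 × 66 mL/cmH2O = 10.5 × 0.066 L/cmH2O = 0.693 s.
Passive exhalation: V(t)/V₀ = e^(−t/τ) = e^(−1.06/0.693) = 0.2166.
Fraction exhaled = 1 − 0.2166 = 0.7834 → 78.34%.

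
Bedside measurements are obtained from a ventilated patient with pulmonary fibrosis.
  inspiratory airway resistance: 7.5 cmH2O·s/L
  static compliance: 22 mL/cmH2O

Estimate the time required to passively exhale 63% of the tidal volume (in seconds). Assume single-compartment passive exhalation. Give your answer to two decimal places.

τ = R × C = 7.5 × 22 mL/cmH2O = 7.5 × 0.022 L/cmH2O = 0.165 s.
Exhaled fraction f = 1 − e^(−t/τ) → t = −τ·ln(1 − f) = −0.165·ln(0.37) = 0.1641 s.

0.16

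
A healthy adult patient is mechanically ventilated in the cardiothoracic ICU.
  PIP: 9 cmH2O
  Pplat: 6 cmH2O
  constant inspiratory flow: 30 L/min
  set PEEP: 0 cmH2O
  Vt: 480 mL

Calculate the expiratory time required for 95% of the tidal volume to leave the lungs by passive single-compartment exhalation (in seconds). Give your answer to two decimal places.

1.44

Flow: 30 L/min ÷ 60 = 0.5 L/s.
R = (PIP − Pplat)/V̇ = (9 − 6) / 0.5 = 3.0/0.5 = 6.0 cmH2O·s/L.
C = Vt/(Pplat − PEEP) = 480.0 / (6 − 0) = 480.0/6.0 = 80.0 mL/cmH2O.
τ = R × C = 6.0 × 0.08 L/cmH2O = 0.48 s.
t = −τ·ln(1 − 0.95) = −0.48·ln(0.05) = 1.438 s.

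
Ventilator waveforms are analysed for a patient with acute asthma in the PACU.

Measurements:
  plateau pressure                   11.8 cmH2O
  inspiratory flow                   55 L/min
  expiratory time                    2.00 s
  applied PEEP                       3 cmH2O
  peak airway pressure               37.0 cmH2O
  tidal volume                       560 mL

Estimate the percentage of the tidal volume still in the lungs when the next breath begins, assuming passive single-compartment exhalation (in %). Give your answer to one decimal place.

Flow: 55 L/min ÷ 60 = 0.9167 L/s.
R = (PIP − Pplat)/V̇ = (37.0 − 11.8) / 0.9167 = 25.2/0.9167 = 27.49 cmH2O·s/L.
C = Vt/(Pplat − PEEP) = 560.0 / (11.8 − 3) = 560.0/8.8 = 63.636 mL/cmH2O.
τ = R × C = 27.49 × 0.06364 L/cmH2O = 1.749 s.
Fraction remaining at end-expiration = e^(−Te/τ) = e^(−2.00/1.749) = 0.3187 → 31.87%.

31.9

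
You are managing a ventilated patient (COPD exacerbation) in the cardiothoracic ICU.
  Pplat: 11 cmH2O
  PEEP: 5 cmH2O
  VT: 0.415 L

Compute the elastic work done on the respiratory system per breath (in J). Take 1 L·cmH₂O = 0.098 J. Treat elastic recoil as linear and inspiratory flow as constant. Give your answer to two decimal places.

Elastic work ≈ ½ × (Pplat − PEEP) × Vt = 0.5 × (11 − 5) × 0.415 L = 0.5 × 6.0 × 0.415 = 1.245 L·cmH2O.
× 0.098 J/(L·cmH2O) → 0.122 J.

0.12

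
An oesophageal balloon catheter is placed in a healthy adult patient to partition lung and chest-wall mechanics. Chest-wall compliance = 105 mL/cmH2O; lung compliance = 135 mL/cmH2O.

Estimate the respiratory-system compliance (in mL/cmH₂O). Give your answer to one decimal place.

59.1

Lung and chest wall are elastances in series: 1/Crs = 1/CL + 1/Ccw.
1/Crs = 1/135 + 1/105 = 0.01693.
Crs = 59.067 mL/cmH2O.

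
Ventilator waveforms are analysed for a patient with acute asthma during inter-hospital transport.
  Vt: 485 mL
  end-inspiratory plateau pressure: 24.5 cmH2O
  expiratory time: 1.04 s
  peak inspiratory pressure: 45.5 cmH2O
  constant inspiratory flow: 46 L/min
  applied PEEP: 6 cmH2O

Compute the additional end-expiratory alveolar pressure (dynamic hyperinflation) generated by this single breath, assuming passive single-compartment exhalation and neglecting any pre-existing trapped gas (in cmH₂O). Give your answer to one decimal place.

4.3

Flow: 46 L/min ÷ 60 = 0.7667 L/s.
R = (PIP − Pplat)/V̇ = (45.5 − 24.5) / 0.7667 = 21.0/0.7667 = 27.39 cmH2O·s/L.
C = Vt/(Pplat − PEEP) = 485.0 / (24.5 − 6) = 485.0/18.5 = 26.216 mL/cmH2O.
τ = R × C = 27.39 × 0.02622 L/cmH2O = 0.7182 s.
Fraction remaining = e^(−Te/τ) = e^(−1.04/0.7182) = 0.235; trapped volume = 485.0 × 0.235 = 113.98 mL.
Additional alveolar pressure from trapping ≈ V_trapped / C = 113.98 / 26.216 = 4.348 cmH2O.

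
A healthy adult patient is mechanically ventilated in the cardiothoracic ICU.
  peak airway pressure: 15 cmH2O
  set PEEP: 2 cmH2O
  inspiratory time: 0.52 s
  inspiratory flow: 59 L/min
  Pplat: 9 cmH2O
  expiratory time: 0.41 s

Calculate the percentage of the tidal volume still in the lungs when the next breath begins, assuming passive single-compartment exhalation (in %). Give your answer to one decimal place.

Flow: 59 L/min ÷ 60 = 0.9833 L/s.
Vt = flow × Ti = 0.9833 L/s × 0.52 s × 1000 mL/L = 511.32 mL.
R = (PIP − Pplat)/V̇ = (15 − 9) / 0.9833 = 6.0/0.9833 = 6.102 cmH2O·s/L.
C = Vt/(Pplat − PEEP) = 511.32 / (9 − 2) = 511.32/7.0 = 73.046 mL/cmH2O.
τ = R × C = 6.102 × 0.07305 L/cmH2O = 0.4458 s.
Fraction remaining at end-expiration = e^(−Te/τ) = e^(−0.41/0.4458) = 0.3986 → 39.86%.

39.9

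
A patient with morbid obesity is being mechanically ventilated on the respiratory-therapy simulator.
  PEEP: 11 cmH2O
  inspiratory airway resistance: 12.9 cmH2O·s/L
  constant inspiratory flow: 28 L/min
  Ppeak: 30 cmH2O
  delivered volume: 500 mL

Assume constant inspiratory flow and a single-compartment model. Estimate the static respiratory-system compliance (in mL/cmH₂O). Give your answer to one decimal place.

Flow: 28 L/min ÷ 60 = 0.4667 L/s.
Equation of motion (constant flow): PIP = Vt/C + R·V̇ + PEEP.
Vt/C = PIP − R·V̇ − PEEP = 30 − 12.9×0.4667 − 11 = 30 − 6.02 − 11 = 12.98 cmH2O.
C = Vt / 12.98 = 500 / 12.98 = 38.521 mL/cmH2O.

38.5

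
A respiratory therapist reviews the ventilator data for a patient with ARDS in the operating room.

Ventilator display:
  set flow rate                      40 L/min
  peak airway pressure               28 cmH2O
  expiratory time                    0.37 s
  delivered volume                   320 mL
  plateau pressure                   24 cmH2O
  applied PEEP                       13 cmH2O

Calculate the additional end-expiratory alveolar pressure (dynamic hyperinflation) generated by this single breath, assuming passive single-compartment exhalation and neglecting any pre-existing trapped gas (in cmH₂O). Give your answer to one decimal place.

Flow: 40 L/min ÷ 60 = 0.6667 L/s.
R = (PIP − Pplat)/V̇ = (28 − 24) / 0.6667 = 4.0/0.6667 = 6.0 cmH2O·s/L.
C = Vt/(Pplat − PEEP) = 320.0 / (24 − 13) = 320.0/11.0 = 29.091 mL/cmH2O.
τ = R × C = 6.0 × 0.02909 L/cmH2O = 0.1745 s.
Fraction remaining = e^(−Te/τ) = e^(−0.37/0.1745) = 0.12; trapped volume = 320.0 × 0.12 = 38.4 mL.
Additional alveolar pressure from trapping ≈ V_trapped / C = 38.4 / 29.091 = 1.32 cmH2O.

1.3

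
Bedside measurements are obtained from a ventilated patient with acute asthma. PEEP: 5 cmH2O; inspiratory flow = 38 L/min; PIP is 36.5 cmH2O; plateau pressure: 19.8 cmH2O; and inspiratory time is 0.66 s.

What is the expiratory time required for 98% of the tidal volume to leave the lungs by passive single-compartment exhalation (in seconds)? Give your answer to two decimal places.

Flow: 38 L/min ÷ 60 = 0.6333 L/s.
Vt = flow × Ti = 0.6333 L/s × 0.66 s × 1000 mL/L = 417.98 mL.
R = (PIP − Pplat)/V̇ = (36.5 − 19.8) / 0.6333 = 16.7/0.6333 = 26.37 cmH2O·s/L.
C = Vt/(Pplat − PEEP) = 417.98 / (19.8 − 5) = 417.98/14.8 = 28.242 mL/cmH2O.
τ = R × C = 26.37 × 0.02824 L/cmH2O = 0.7447 s.
t = −τ·ln(1 − 0.98) = −0.7447·ln(0.02) = 2.913 s.

2.91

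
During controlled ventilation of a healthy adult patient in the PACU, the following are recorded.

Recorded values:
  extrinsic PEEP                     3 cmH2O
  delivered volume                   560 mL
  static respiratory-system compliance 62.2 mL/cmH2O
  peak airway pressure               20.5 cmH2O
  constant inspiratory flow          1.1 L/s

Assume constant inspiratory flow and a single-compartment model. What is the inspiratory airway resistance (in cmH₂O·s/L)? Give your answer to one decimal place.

7.7

Equation of motion (constant flow): PIP = Vt/C + R·V̇ + PEEP.
R·V̇ = PIP − Vt/C − PEEP = 20.5 − 560/62.2 − 3 = 20.5 − 9.003 − 3 = 8.497 cmH2O.
R = 8.497 / 1.1 = 7.725 cmH2O·s/L.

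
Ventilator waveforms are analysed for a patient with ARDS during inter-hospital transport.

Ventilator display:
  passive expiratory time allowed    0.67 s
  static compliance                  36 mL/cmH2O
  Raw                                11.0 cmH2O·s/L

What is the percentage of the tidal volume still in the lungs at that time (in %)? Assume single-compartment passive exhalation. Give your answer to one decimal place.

τ = R × C = 11.0 × 36 mL/cmH2O = 11.0 × 0.036 L/cmH2O = 0.396 s.
Passive exhalation: V(t)/V₀ = e^(−t/τ) = e^(−0.67/0.396) = 0.1842.
Fraction remaining = 0.1842 → 18.42%.

18.4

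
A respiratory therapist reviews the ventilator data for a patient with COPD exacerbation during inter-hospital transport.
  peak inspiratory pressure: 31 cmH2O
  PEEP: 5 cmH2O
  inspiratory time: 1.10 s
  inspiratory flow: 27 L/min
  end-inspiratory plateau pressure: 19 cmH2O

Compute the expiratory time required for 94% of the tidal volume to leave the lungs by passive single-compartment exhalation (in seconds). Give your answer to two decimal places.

2.65

Flow: 27 L/min ÷ 60 = 0.45 L/s.
Vt = flow × Ti = 0.45 L/s × 1.10 s × 1000 mL/L = 495.0 mL.
R = (PIP − Pplat)/V̇ = (31 − 19) / 0.45 = 12.0/0.45 = 26.667 cmH2O·s/L.
C = Vt/(Pplat − PEEP) = 495.0 / (19 − 5) = 495.0/14.0 = 35.357 mL/cmH2O.
τ = R × C = 26.667 × 0.03536 L/cmH2O = 0.9429 s.
t = −τ·ln(1 − 0.94) = −0.9429·ln(0.06) = 2.653 s.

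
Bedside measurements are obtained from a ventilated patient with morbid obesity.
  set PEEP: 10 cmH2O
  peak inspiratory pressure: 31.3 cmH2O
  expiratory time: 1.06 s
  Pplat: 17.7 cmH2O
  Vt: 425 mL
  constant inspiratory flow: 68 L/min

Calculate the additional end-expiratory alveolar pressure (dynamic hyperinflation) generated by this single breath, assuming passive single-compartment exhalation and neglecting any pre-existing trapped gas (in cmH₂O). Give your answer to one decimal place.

Flow: 68 L/min ÷ 60 = 1.1333 L/s.
R = (PIP − Pplat)/V̇ = (31.3 − 17.7) / 1.1333 = 13.6/1.1333 = 12.0 cmH2O·s/L.
C = Vt/(Pplat − PEEP) = 425.0 / (17.7 − 10) = 425.0/7.7 = 55.195 mL/cmH2O.
τ = R × C = 12.0 × 0.0552 L/cmH2O = 0.6624 s.
Fraction remaining = e^(−Te/τ) = e^(−1.06/0.6624) = 0.2018; trapped volume = 425.0 × 0.2018 = 85.765 mL.
Additional alveolar pressure from trapping ≈ V_trapped / C = 85.765 / 55.195 = 1.554 cmH2O.

1.6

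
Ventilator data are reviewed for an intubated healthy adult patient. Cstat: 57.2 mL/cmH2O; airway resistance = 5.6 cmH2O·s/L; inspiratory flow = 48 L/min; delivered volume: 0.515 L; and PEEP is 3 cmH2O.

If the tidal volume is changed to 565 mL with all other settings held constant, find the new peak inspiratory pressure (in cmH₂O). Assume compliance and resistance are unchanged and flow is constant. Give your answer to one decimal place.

17.4

Flow: 48 L/min ÷ 60 = 0.8 L/s.
PIP = Vt/C + R·V̇ + PEEP (constant-flow equation of motion).
Only the elastic term changes: ΔPIP = ΔVt / C = (565 − 515) / 57.2 = 0.8741 cmH2O.
Original PIP = 515/57.2 + 5.6×0.8 + 3 = 16.483 cmH2O; new PIP = 16.483 + (0.8741) = 17.357 cmH2O.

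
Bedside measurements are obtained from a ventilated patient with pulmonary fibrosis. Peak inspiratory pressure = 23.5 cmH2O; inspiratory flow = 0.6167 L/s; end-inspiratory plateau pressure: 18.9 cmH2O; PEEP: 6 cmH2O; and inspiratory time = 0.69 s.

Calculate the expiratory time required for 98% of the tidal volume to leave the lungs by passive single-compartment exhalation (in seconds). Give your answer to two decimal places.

Vt = flow × Ti = 0.6167 L/s × 0.69 s × 1000 mL/L = 425.52 mL.
R = (PIP − Pplat)/V̇ = (23.5 − 18.9) / 0.6167 = 4.6/0.6167 = 7.459 cmH2O·s/L.
C = Vt/(Pplat − PEEP) = 425.52 / (18.9 − 6) = 425.52/12.9 = 32.986 mL/cmH2O.
τ = R × C = 7.459 × 0.03299 L/cmH2O = 0.2461 s.
t = −τ·ln(1 − 0.98) = −0.2461·ln(0.02) = 0.9627 s.

0.96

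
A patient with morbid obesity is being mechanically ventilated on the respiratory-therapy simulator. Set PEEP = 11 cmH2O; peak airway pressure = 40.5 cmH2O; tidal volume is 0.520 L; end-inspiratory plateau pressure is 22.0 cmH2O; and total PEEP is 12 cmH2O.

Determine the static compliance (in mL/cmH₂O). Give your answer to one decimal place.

52.0

End-expiratory occlusion gives total PEEP = 12 cmH2O (intrinsic PEEP = 12 − 11 = 1). Use total PEEP for the elastic gradient.
Cstat = Vt / (Pplat − PEEPtotal) = 520 / (22.0 − 12) = 520 / 10.0 = 52.0 mL/cmH2O.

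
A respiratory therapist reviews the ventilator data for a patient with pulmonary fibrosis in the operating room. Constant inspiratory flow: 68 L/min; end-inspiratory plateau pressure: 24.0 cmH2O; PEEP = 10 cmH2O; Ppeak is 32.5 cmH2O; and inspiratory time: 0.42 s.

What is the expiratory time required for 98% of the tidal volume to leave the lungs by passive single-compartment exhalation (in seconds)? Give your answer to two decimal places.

Flow: 68 L/min ÷ 60 = 1.1333 L/s.
Vt = flow × Ti = 1.1333 L/s × 0.42 s × 1000 mL/L = 475.99 mL.
R = (PIP − Pplat)/V̇ = (32.5 − 24.0) / 1.1333 = 8.5/1.1333 = 7.5 cmH2O·s/L.
C = Vt/(Pplat − PEEP) = 475.99 / (24.0 − 10) = 475.99/14.0 = 33.999 mL/cmH2O.
τ = R × C = 7.5 × 0.034 L/cmH2O = 0.255 s.
t = −τ·ln(1 − 0.98) = −0.255·ln(0.02) = 0.9976 s.

1.00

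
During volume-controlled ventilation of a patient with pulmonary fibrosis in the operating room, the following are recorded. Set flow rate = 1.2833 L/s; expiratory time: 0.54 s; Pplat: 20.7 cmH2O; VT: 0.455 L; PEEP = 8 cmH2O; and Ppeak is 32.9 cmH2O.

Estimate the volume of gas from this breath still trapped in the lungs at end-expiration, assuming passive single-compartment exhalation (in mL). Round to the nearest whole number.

93

R = (PIP − Pplat)/V̇ = (32.9 − 20.7) / 1.2833 = 12.2/1.2833 = 9.507 cmH2O·s/L.
C = Vt/(Pplat − PEEP) = 455.0 / (20.7 − 8) = 455.0/12.7 = 35.827 mL/cmH2O.
τ = R × C = 9.507 × 0.03583 L/cmH2O = 0.3406 s.
Fraction remaining = e^(−Te/τ) = e^(−0.54/0.3406) = 0.2049.
Trapped volume = 455.0 × 0.2049 = 93.23 mL.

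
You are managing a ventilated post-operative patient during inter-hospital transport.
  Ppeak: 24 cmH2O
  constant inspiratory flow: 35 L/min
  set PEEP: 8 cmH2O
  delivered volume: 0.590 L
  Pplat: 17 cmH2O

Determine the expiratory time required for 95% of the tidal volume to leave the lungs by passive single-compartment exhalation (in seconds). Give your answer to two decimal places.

Flow: 35 L/min ÷ 60 = 0.5833 L/s.
R = (PIP − Pplat)/V̇ = (24 − 17) / 0.5833 = 7.0/0.5833 = 12.001 cmH2O·s/L.
C = Vt/(Pplat − PEEP) = 590.0 / (17 − 8) = 590.0/9.0 = 65.556 mL/cmH2O.
τ = R × C = 12.001 × 0.06556 L/cmH2O = 0.7868 s.
t = −τ·ln(1 − 0.95) = −0.7868·ln(0.05) = 2.357 s.

2.36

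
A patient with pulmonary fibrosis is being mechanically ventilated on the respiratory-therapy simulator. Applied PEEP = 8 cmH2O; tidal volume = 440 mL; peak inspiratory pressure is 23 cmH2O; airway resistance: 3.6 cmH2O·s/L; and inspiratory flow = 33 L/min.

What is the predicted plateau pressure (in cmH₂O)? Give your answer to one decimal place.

Flow: 33 L/min ÷ 60 = 0.55 L/s.
Pplat = PIP − Raw × flow = 23 − 3.6 × 0.55 = 23 − 1.98 = 21.02 cmH2O.

21.0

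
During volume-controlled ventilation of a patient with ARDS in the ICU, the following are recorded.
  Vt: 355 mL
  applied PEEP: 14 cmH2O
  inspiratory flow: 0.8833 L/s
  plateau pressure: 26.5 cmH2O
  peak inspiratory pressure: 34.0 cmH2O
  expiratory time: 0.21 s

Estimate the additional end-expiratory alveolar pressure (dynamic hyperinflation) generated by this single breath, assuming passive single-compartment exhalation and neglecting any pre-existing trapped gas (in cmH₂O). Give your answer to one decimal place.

5.2

R = (PIP − Pplat)/V̇ = (34.0 − 26.5) / 0.8833 = 7.5/0.8833 = 8.491 cmH2O·s/L.
C = Vt/(Pplat − PEEP) = 355.0 / (26.5 − 14) = 355.0/12.5 = 28.4 mL/cmH2O.
τ = R × C = 8.491 × 0.0284 L/cmH2O = 0.2411 s.
Fraction remaining = e^(−Te/τ) = e^(−0.21/0.2411) = 0.4185; trapped volume = 355.0 × 0.4185 = 148.57 mL.
Additional alveolar pressure from trapping ≈ V_trapped / C = 148.57 / 28.4 = 5.231 cmH2O.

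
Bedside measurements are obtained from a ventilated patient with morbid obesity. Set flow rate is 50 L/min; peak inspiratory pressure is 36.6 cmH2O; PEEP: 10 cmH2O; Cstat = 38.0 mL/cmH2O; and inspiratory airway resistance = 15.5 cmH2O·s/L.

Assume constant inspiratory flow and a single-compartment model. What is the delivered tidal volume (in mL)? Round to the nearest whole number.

Flow: 50 L/min ÷ 60 = 0.8333 L/s.
Equation of motion (constant flow): PIP = Vt/C + R·V̇ + PEEP.
Vt/C = PIP − R·V̇ − PEEP = 36.6 − 12.916 − 10 = 13.684 cmH2O.
Vt = C × 13.684 = 38.0 × 13.684 = 519.99 mL.

520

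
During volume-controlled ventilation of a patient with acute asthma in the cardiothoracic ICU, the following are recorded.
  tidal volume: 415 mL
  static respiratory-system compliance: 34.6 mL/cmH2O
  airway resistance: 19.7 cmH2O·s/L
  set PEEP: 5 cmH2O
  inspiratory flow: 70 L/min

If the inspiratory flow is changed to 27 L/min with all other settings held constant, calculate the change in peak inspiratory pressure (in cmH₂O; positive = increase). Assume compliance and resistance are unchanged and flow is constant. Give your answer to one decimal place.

-14.1

Flow: 70 L/min ÷ 60 = 1.1667 L/s.
New flow: 27 L/min ÷ 60 = 0.45 L/s.
PIP = Vt/C + R·V̇ + PEEP (constant-flow equation of motion).
Only the resistive term changes: ΔPIP = R × ΔV̇ = 19.7 × (0.45 − 1.1667) = 19.7 × -0.7167 = -14.119 cmH2O.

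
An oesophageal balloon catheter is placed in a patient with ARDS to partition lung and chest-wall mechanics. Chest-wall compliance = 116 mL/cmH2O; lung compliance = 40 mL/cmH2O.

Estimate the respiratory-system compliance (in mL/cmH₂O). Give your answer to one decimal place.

29.7

Lung and chest wall are elastances in series: 1/Crs = 1/CL + 1/Ccw.
1/Crs = 1/40 + 1/116 = 0.03362.
Crs = 29.744 mL/cmH2O.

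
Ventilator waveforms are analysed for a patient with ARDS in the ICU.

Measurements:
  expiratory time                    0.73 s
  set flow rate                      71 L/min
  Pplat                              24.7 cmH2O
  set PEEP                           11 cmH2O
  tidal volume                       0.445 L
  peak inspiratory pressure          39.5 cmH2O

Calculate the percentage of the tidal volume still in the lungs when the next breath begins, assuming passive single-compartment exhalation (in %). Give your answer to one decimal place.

Flow: 71 L/min ÷ 60 = 1.1833 L/s.
R = (PIP − Pplat)/V̇ = (39.5 − 24.7) / 1.1833 = 14.8/1.1833 = 12.507 cmH2O·s/L.
C = Vt/(Pplat − PEEP) = 445.0 / (24.7 − 11) = 445.0/13.7 = 32.482 mL/cmH2O.
τ = R × C = 12.507 × 0.03248 L/cmH2O = 0.4062 s.
Fraction remaining at end-expiration = e^(−Te/τ) = e^(−0.73/0.4062) = 0.1658 → 16.58%.

16.6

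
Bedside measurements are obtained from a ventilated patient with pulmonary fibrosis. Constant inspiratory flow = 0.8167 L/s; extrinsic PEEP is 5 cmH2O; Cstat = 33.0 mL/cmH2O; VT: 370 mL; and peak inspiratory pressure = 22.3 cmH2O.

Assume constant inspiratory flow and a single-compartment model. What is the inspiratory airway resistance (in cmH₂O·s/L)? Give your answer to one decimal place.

Equation of motion (constant flow): PIP = Vt/C + R·V̇ + PEEP.
R·V̇ = PIP − Vt/C − PEEP = 22.3 − 370/33.0 − 5 = 22.3 − 11.212 − 5 = 6.088 cmH2O.
R = 6.088 / 0.8167 = 7.454 cmH2O·s/L.

7.5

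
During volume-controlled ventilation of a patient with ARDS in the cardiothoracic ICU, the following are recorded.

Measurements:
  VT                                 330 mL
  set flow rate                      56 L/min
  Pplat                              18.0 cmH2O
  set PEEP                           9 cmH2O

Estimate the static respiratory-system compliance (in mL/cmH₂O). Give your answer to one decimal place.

Cstat = Vt / (Pplat − PEEP) = 330 / (18.0 − 9) = 330 / 9.0 = 36.667 mL/cmH2O.

36.7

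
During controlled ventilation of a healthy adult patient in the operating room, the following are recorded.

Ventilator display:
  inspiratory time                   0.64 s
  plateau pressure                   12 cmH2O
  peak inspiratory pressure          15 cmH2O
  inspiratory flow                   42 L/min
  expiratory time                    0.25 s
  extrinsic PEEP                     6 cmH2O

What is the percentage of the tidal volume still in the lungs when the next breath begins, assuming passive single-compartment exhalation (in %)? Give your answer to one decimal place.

Flow: 42 L/min ÷ 60 = 0.7 L/s.
Vt = flow × Ti = 0.7 L/s × 0.64 s × 1000 mL/L = 448.0 mL.
R = (PIP − Pplat)/V̇ = (15 − 12) / 0.7 = 3.0/0.7 = 4.286 cmH2O·s/L.
C = Vt/(Pplat − PEEP) = 448.0 / (12 − 6) = 448.0/6.0 = 74.667 mL/cmH2O.
τ = R × C = 4.286 × 0.07467 L/cmH2O = 0.32 s.
Fraction remaining at end-expiration = e^(−Te/τ) = e^(−0.25/0.32) = 0.4578 → 45.78%.

45.8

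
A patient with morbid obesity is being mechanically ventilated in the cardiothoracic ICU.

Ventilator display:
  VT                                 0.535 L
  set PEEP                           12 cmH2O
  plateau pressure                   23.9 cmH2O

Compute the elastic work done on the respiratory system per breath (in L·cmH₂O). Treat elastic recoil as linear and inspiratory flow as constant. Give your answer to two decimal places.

3.18

Elastic work ≈ ½ × (Pplat − PEEP) × Vt = 0.5 × (23.9 − 12) × 0.535 L = 0.5 × 11.9 × 0.535 = 3.183 L·cmH2O.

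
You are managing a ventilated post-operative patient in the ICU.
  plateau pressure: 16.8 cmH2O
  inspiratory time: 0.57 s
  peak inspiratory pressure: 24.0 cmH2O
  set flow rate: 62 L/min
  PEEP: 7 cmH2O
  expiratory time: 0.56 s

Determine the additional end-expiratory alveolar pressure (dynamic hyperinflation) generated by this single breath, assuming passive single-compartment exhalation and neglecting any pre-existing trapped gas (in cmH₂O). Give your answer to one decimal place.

2.6

Flow: 62 L/min ÷ 60 = 1.0333 L/s.
Vt = flow × Ti = 1.0333 L/s × 0.57 s × 1000 mL/L = 588.98 mL.
R = (PIP − Pplat)/V̇ = (24.0 − 16.8) / 1.0333 = 7.2/1.0333 = 6.968 cmH2O·s/L.
C = Vt/(Pplat − PEEP) = 588.98 / (16.8 − 7) = 588.98/9.8 = 60.1 mL/cmH2O.
τ = R × C = 6.968 × 0.0601 L/cmH2O = 0.4188 s.
Fraction remaining = e^(−Te/τ) = e^(−0.56/0.4188) = 0.2626; trapped volume = 588.98 × 0.2626 = 154.67 mL.
Additional alveolar pressure from trapping ≈ V_trapped / C = 154.67 / 60.1 = 2.574 cmH2O.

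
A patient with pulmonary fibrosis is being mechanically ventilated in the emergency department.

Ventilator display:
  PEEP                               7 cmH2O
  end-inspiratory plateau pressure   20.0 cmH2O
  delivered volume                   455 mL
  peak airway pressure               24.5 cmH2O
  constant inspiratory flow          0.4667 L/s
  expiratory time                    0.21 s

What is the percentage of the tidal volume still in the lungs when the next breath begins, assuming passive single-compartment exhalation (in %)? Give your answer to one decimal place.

53.7

R = (PIP − Pplat)/V̇ = (24.5 − 20.0) / 0.4667 = 4.5/0.4667 = 9.642 cmH2O·s/L.
C = Vt/(Pplat − PEEP) = 455.0 / (20.0 − 7) = 455.0/13.0 = 35.0 mL/cmH2O.
τ = R × C = 9.642 × 0.035 L/cmH2O = 0.3375 s.
Fraction remaining at end-expiration = e^(−Te/τ) = e^(−0.21/0.3375) = 0.5368 → 53.68%.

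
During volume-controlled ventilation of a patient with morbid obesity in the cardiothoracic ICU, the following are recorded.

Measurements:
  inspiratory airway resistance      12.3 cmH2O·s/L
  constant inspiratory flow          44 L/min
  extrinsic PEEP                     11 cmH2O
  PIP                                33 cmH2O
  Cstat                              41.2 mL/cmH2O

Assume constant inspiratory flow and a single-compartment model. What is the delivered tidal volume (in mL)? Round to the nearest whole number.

535

Flow: 44 L/min ÷ 60 = 0.7333 L/s.
Equation of motion (constant flow): PIP = Vt/C + R·V̇ + PEEP.
Vt/C = PIP − R·V̇ − PEEP = 33 − 9.02 − 11 = 12.98 cmH2O.
Vt = C × 12.98 = 41.2 × 12.98 = 534.78 mL.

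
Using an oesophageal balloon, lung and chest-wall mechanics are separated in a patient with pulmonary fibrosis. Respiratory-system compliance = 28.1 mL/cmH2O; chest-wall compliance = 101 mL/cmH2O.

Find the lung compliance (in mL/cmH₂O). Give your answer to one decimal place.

1/CL = 1/Crs − 1/Ccw.
1/CL = 1/28.1 − 1/101 = 0.02569.
CL = 38.926 mL/cmH2O.

38.9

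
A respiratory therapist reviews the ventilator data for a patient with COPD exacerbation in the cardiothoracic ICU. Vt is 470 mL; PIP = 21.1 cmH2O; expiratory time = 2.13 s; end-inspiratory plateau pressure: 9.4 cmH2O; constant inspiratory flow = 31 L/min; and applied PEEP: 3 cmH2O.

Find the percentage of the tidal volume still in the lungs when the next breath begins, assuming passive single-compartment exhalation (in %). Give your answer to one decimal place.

Flow: 31 L/min ÷ 60 = 0.5167 L/s.
R = (PIP − Pplat)/V̇ = (21.1 − 9.4) / 0.5167 = 11.7/0.5167 = 22.644 cmH2O·s/L.
C = Vt/(Pplat − PEEP) = 470.0 / (9.4 − 3) = 470.0/6.4 = 73.438 mL/cmH2O.
τ = R × C = 22.644 × 0.07344 L/cmH2O = 1.663 s.
Fraction remaining at end-expiration = e^(−Te/τ) = e^(−2.13/1.663) = 0.2778 → 27.78%.

27.8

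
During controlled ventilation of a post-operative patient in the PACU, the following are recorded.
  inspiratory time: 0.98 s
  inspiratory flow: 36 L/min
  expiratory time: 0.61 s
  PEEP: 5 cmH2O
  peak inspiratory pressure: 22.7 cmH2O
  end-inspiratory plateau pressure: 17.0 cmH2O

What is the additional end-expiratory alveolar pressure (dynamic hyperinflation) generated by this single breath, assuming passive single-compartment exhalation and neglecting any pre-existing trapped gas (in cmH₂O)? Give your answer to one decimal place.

3.2

Flow: 36 L/min ÷ 60 = 0.6 L/s.
Vt = flow × Ti = 0.6 L/s × 0.98 s × 1000 mL/L = 588.0 mL.
R = (PIP − Pplat)/V̇ = (22.7 − 17.0) / 0.6 = 5.7/0.6 = 9.5 cmH2O·s/L.
C = Vt/(Pplat − PEEP) = 588.0 / (17.0 − 5) = 588.0/12.0 = 49.0 mL/cmH2O.
τ = R × C = 9.5 × 0.049 L/cmH2O = 0.4655 s.
Fraction remaining = e^(−Te/τ) = e^(−0.61/0.4655) = 0.2697; trapped volume = 588.0 × 0.2697 = 158.58 mL.
Additional alveolar pressure from trapping ≈ V_trapped / C = 158.58 / 49.0 = 3.236 cmH2O.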